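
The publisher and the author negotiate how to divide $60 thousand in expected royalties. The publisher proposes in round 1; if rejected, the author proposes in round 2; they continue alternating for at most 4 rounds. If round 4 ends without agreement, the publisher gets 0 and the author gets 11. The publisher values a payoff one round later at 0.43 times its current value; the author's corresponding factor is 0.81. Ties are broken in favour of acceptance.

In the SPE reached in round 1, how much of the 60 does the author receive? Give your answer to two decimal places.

44.63

Round 4 (the author proposes): the publisher will accept anything ≥ 0, so the author offers 0 and keeps 60.
Round 3 (the publisher proposes): the author can get 60 next round, worth 0.81 × 60 = 48.6 now. The publisher offers 48.6 and keeps 60 − 48.6 = 11.4.
Round 2 (the author proposes): the publisher can get 11.4 next round, worth 0.43 × 11.4 = 4.902 now. The author offers 4.902 and keeps 60 − 4.902 = 55.098.
Round 1 (the publisher proposes): the author can get 55.098 next round, worth 0.81 × 55.098 = 44.62938 now, so the publisher offers 44.62938, keeping 15.37062.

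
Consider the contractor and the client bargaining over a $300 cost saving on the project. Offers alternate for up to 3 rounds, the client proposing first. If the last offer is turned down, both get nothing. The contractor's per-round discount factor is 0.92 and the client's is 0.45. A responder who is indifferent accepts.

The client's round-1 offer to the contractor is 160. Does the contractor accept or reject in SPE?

Work out the contractor's continuation value if the offer is rejected.
Round 3 (the client proposes): the contractor will accept anything ≥ 0, so the client offers 0 and keeps 300.
Round 2 (the contractor proposes): the client can get 300 next round, worth 0.45 × 300 = 135 now. The contractor offers 135 and keeps 300 − 135 = 165.
So by rejecting in round 1, the contractor gets 165 next round, worth 0.92 × 165 = 151.8 now.
Offer 160 ≥ 151.8, so the contractor accepts.

Accept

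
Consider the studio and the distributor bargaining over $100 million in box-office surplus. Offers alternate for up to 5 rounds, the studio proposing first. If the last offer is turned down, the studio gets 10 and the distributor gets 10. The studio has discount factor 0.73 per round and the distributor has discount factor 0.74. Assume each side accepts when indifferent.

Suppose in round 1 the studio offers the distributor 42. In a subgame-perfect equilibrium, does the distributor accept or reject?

Accept

Work out the distributor's continuation value if the offer is rejected.
Round 5 (the studio proposes): the distributor gets 10 if talks fail, so the studio offers 10 and keeps 90.
Round 4 (the distributor proposes): the studio can get 90 next round, worth 0.73 × 90 = 65.7 now, so the distributor offers 65.7, keeping 34.3.
Round 3 (the studio proposes): the distributor can get 34.3 next round, worth 0.74 × 34.3 = 25.382 now; the studio offers that and keeps 74.618.
Round 2 (the distributor proposes): the studio can get 74.618 next round, worth 0.73 × 74.618 = 54.47114 now; the distributor offers that and keeps 45.52886.
So by rejecting in round 1, the distributor gets 45.52886 next round, worth 0.74 × 45.52886 = 33.6913564 now.
Offer 42 ≥ 33.6913564, so the distributor accepts.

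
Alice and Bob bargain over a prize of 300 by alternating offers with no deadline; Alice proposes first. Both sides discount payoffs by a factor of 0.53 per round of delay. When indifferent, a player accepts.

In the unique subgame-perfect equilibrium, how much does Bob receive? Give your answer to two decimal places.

When Alice proposes, Bob accepts any offer worth at least 0.53 times what Bob would get by proposing next round; and vice versa.
This gives x = 300 − 0.53y and y = 300 − 0.53x, where x and y are each side's share when it proposes.
Hence (1 − 0.53·0.53)x = 300(1 − 0.53), i.e. 0.7191·x = 141.
x ≈ 196.0784; Bob's share is 300 − x ≈ 103.9216.

103.92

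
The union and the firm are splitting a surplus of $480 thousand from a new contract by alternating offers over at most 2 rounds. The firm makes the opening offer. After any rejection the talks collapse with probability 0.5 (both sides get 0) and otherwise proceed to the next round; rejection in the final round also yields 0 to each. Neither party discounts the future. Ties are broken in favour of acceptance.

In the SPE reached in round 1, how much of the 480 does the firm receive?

240

By backward induction:
Round 2 (the union proposes): rejection yields 0 for the firm; the union offers 0 and keeps 480.
Round 1 (the firm proposes): rejecting gives the union an expected 0.5 × 480 = 240. The firm offers 240 and keeps 480 − 240 = 240.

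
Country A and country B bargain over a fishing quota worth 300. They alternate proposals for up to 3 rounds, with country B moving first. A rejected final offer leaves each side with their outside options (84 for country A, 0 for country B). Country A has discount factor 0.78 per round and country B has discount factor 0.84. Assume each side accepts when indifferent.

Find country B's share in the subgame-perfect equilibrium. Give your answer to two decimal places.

Round 3 (country B proposes): country A gets 84 if talks fail, so country B offers 84 and keeps 216.
Round 2 (country A proposes): country B can get 216 next round, worth 0.84 × 216 = 181.44 now, so country A offers 181.44, keeping 118.56.
Round 1 (country B proposes): country A can get 118.56 next round, worth 0.78 × 118.56 = 92.4768 now; country B offers that and keeps 207.5232.

207.52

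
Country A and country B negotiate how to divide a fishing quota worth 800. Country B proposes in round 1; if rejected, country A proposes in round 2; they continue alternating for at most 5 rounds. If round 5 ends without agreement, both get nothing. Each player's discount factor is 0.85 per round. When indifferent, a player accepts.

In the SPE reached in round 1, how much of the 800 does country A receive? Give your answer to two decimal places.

Round 5 (country B proposes): rejection yields 0 for country A; country B offers 0 and keeps 800.
Round 4 (country A proposes): country B can get 800 next round, worth 0.85 × 800 = 680 now. Country A offers 680 and keeps 800 − 680 = 120.
Round 3 (country B proposes): country A can get 120 next round, worth 0.85 × 120 = 102 now; country B offers that and keeps 698.
Round 2 (country A proposes): country B can get 698 next round, worth 0.85 × 698 = 593.3 now; country A offers that and keeps 206.7.
Round 1 (country B proposes): country A can get 206.7 next round, worth 0.85 × 206.7 = 175.695 now; country B offers that and keeps 624.305.

175.70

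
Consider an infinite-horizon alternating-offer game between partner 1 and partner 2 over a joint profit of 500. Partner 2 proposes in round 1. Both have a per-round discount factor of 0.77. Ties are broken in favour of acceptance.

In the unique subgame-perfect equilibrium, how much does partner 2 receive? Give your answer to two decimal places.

In a stationary SPE each proposer offers the other exactly their discounted continuation value.
If partner 2 keeps x when proposing and partner 1 keeps y when proposing, then x = 500 − 0.77y and y = 500 − 0.77x.
Solving: x = 500(1 − 0.77) / (1 − 0.77·0.77) = 115 / 0.4071 ≈ 282.4859.
Partner 1 gets 500 − 282.4859 ≈ 217.5141.

282.49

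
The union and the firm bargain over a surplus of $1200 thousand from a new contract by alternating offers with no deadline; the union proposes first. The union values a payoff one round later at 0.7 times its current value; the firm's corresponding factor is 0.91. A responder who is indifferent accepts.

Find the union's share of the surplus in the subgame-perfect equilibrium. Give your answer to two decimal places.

297.52

In a stationary SPE each proposer offers the other exactly their discounted continuation value.
If the union keeps x when proposing and the firm keeps y when proposing, then x = 1200 − 0.91y and y = 1200 − 0.7x.
Solving: x = 1200(1 − 0.91) / (1 − 0.7·0.91) = 108 / 0.363 ≈ 297.5207.
The firm gets 1200 − 297.5207 ≈ 902.4793.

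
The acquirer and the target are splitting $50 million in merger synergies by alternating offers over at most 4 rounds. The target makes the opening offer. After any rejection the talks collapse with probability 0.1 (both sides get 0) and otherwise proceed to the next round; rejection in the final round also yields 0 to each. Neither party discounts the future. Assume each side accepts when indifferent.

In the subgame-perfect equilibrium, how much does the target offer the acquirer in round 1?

40.95

By backward induction:
Round 4 (the acquirer proposes): the target will accept anything ≥ 0, so the acquirer offers 0 and keeps 50.
Round 3 (the target proposes): rejecting gives the acquirer an expected 0.9 × 50 = 45; the target offers that and keeps 5.
Round 2 (the acquirer proposes): rejecting gives the target an expected 0.9 × 5 = 4.5; the acquirer offers that and keeps 45.5.
Round 1 (the target proposes): rejecting gives the acquirer an expected 0.9 × 45.5 = 40.95. The target offers 40.95 and keeps 50 − 40.95 = 9.05.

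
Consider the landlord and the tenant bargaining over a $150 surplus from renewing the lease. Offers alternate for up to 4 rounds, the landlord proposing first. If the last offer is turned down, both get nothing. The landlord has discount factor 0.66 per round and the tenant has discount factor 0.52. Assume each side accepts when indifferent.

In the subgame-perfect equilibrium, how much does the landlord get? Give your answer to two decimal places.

Round 4 (the tenant proposes): rejection yields 0 for the landlord; the tenant offers 0 and keeps 150.
Round 3 (the landlord proposes): the tenant can get 150 next round, worth 0.52 × 150 = 78 now, so the landlord offers 78, keeping 72.
Round 2 (the tenant proposes): the landlord can get 72 next round, worth 0.66 × 72 = 47.52 now, so the tenant offers 47.52, keeping 102.48.
Round 1 (the landlord proposes): the tenant can get 102.48 next round, worth 0.52 × 102.48 = 53.2896 now; the landlord offers that and keeps 96.7104.

96.71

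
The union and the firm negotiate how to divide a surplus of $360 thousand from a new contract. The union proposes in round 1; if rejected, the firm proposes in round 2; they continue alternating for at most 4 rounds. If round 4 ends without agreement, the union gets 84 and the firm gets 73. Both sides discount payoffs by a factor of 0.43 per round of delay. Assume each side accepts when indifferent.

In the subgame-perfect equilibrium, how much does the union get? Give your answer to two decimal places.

249.82

Round 4 (the firm proposes): the union gets 84 if talks fail, so the firm offers 84 and keeps 276.
Round 3 (the union proposes): the firm can get 276 next round, worth 0.43 × 276 = 118.68 now, so the union offers 118.68, keeping 241.32.
Round 2 (the firm proposes): the union can get 241.32 next round, worth 0.43 × 241.32 = 103.7676 now, so the firm offers 103.7676, keeping 256.2324.
Round 1 (the union proposes): the firm can get 256.2324 next round, worth 0.43 × 256.2324 = 110.179932 now; the union offers that and keeps 249.820068.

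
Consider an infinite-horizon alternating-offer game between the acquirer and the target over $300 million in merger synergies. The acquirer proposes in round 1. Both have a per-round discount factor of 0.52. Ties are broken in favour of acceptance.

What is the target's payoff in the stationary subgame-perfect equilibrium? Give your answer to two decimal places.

Let x be the acquirer's share when the acquirer proposes and y be the target's share when the target proposes.
The target accepts iff offered ≥ 0.52·y, so x = 300 − 0.52y. Symmetrically y = 300 − 0.52x.
Substituting: x = 300 − 0.52(300 − 0.52x), giving x(1 − 0.52·0.52) = 300(1 − 0.52).
So x = 300 × 0.48 / 0.7296 ≈ 197.3684, and the target receives 300 − x ≈ 102.6316.

102.63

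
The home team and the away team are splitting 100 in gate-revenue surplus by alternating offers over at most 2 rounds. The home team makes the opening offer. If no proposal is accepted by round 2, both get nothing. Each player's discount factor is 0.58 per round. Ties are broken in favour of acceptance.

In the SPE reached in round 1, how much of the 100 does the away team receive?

58

Solve by backward induction from round 2.
Round 2 (the away team proposes): rejection yields 0 for the home team; the away team offers 0 and keeps 100.
Round 1 (the home team proposes): the away team can get 100 next round, worth 0.58 × 100 = 58 now; the home team offers that and keeps 42.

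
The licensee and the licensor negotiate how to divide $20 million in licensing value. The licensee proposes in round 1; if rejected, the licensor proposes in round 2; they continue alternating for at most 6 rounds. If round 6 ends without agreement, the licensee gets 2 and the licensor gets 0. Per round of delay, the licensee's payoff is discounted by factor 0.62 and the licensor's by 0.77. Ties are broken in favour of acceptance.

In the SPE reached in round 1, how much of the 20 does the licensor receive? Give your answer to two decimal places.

11.80

Solve by backward induction from round 6.
Round 6 (the licensor proposes): the licensee gets 2 if talks fail, so the licensor offers 2 and keeps 18.
Round 5 (the licensee proposes): the licensor can get 18 next round, worth 0.77 × 18 = 13.86 now, so the licensee offers 13.86, keeping 6.14.
Round 4 (the licensor proposes): the licensee can get 6.14 next round, worth 0.62 × 6.14 = 3.8068 now; the licensor offers that and keeps 16.1932.
Round 3 (the licensee proposes): the licensor can get 16.1932 next round, worth 0.77 × 16.1932 = 12.468764 now. The licensee offers 12.468764 and keeps 20 − 12.468764 = 7.531236.
Round 2 (the licensor proposes): the licensee can get 7.531236 next round, worth 0.62 × 7.531236 = 4.66936632 now, so the licensor offers 4.66936632, keeping 15.33063368.
Round 1 (the licensee proposes): the licensor can get 15.33063368 next round, worth 0.77 × 15.33063368 = 11.8045879336 now, so the licensee offers 11.8045879336, keeping 8.1954120664.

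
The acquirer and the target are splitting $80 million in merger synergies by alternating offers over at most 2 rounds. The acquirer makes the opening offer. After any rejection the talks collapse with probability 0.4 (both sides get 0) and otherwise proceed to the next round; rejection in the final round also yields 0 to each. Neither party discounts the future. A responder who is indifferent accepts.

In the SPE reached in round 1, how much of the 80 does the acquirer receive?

Round 2 (the target proposes): rejection yields 0 for the acquirer; the target offers 0 and keeps 80.
Round 1 (the acquirer proposes): rejecting gives the target an expected 0.6 × 80 = 48. The acquirer offers 48 and keeps 80 − 48 = 32.

32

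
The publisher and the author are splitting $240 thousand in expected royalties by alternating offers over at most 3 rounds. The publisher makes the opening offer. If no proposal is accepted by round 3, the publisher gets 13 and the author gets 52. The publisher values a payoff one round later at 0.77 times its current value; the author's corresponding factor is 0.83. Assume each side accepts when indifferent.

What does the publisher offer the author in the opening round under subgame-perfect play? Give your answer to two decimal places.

79.05

Round 3 (the publisher proposes): the author gets 52 if talks fail, so the publisher offers 52 and keeps 188.
Round 2 (the author proposes): the publisher can get 188 next round, worth 0.77 × 188 = 144.76 now. The author offers 144.76 and keeps 240 − 144.76 = 95.24.
Round 1 (the publisher proposes): the author can get 95.24 next round, worth 0.83 × 95.24 = 79.0492 now; the publisher offers that and keeps 160.9508.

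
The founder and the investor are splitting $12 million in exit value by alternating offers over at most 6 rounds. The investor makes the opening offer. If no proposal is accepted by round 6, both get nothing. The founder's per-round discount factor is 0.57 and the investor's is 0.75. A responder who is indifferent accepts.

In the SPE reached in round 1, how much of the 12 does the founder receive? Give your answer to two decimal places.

Round 6 (the founder proposes): the investor will accept anything ≥ 0, so the founder offers 0 and keeps 12.
Round 5 (the investor proposes): the founder can get 12 next round, worth 0.57 × 12 = 6.84 now; the investor offers that and keeps 5.16.
Round 4 (the founder proposes): the investor can get 5.16 next round, worth 0.75 × 5.16 = 3.87 now. The founder offers 3.87 and keeps 12 − 3.87 = 8.13.
Round 3 (the investor proposes): the founder can get 8.13 next round, worth 0.57 × 8.13 = 4.6341 now. The investor offers 4.6341 and keeps 12 − 4.6341 = 7.3659.
Round 2 (the founder proposes): the investor can get 7.3659 next round, worth 0.75 × 7.3659 = 5.524425 now. The founder offers 5.524425 and keeps 12 − 5.524425 = 6.475575.
Round 1 (the investor proposes): the founder can get 6.475575 next round, worth 0.57 × 6.475575 = 3.69107775 now; the investor offers that and keeps 8.30892225.

3.69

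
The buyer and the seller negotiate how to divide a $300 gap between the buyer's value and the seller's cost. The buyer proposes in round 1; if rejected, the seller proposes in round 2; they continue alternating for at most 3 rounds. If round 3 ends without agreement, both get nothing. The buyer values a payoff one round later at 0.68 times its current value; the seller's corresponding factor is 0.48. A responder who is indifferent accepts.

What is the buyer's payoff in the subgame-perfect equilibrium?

By backward induction:
Round 3 (the buyer proposes): rejection yields 0 for the seller; the buyer offers 0 and keeps 300.
Round 2 (the seller proposes): the buyer can get 300 next round, worth 0.68 × 300 = 204 now, so the seller offers 204, keeping 96.
Round 1 (the buyer proposes): the seller can get 96 next round, worth 0.48 × 96 = 46.08 now. The buyer offers 46.08 and keeps 300 − 46.08 = 253.92.

253.92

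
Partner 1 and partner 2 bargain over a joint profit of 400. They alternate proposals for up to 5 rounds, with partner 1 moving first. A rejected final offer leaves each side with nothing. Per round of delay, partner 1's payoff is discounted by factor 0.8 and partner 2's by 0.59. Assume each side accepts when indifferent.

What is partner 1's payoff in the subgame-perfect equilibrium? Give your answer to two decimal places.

330.52

By backward induction:
Round 5 (partner 1 proposes): rejection yields 0 for partner 2; partner 1 offers 0 and keeps 400.
Round 4 (partner 2 proposes): partner 1 can get 400 next round, worth 0.8 × 400 = 320 now, so partner 2 offers 320, keeping 80.
Round 3 (partner 1 proposes): partner 2 can get 80 next round, worth 0.59 × 80 = 47.2 now; partner 1 offers that and keeps 352.8.
Round 2 (partner 2 proposes): partner 1 can get 352.8 next round, worth 0.8 × 352.8 = 282.24 now, so partner 2 offers 282.24, keeping 117.76.
Round 1 (partner 1 proposes): partner 2 can get 117.76 next round, worth 0.59 × 117.76 = 69.4784 now. Partner 1 offers 69.4784 and keeps 400 − 69.4784 = 330.5216.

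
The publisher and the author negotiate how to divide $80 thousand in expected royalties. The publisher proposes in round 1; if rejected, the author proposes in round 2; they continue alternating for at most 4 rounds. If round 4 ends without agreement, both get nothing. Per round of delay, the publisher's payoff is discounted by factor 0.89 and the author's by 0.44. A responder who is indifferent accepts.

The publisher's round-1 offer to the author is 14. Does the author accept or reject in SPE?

Round 4 (the author proposes): the publisher will accept anything ≥ 0, so the author offers 0 and keeps 80.
Round 3 (the publisher proposes): the author can get 80 next round, worth 0.44 × 80 = 35.2 now; the publisher offers that and keeps 44.8.
Round 2 (the author proposes): the publisher can get 44.8 next round, worth 0.89 × 44.8 = 39.872 now; the author offers that and keeps 40.128.
So by rejecting in round 1, the author gets 40.128 next round, worth 0.44 × 40.128 = 17.65632 now.
Offer 14 < 17.65632, so the author rejects.

Reject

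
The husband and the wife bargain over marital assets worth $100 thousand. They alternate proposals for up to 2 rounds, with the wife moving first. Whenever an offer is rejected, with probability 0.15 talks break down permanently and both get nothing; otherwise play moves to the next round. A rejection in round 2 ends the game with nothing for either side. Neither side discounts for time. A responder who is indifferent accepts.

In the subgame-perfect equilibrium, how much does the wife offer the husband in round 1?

Round 2 (the husband proposes): the wife will accept anything ≥ 0, so the husband offers 0 and keeps 100.
Round 1 (the wife proposes): rejecting gives the husband an expected 0.85 × 100 = 85; the wife offers that and keeps 15.

85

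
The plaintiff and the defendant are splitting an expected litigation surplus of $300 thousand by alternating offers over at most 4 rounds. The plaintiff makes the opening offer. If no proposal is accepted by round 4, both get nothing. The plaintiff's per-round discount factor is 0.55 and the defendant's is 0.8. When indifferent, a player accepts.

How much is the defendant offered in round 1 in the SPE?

Round 4 (the defendant proposes): the plaintiff will accept anything ≥ 0, so the defendant offers 0 and keeps 300.
Round 3 (the plaintiff proposes): the defendant can get 300 next round, worth 0.8 × 300 = 240 now; the plaintiff offers that and keeps 60.
Round 2 (the defendant proposes): the plaintiff can get 60 next round, worth 0.55 × 60 = 33 now; the defendant offers that and keeps 267.
Round 1 (the plaintiff proposes): the defendant can get 267 next round, worth 0.8 × 267 = 213.6 now, so the plaintiff offers 213.6, keeping 86.4.

213.6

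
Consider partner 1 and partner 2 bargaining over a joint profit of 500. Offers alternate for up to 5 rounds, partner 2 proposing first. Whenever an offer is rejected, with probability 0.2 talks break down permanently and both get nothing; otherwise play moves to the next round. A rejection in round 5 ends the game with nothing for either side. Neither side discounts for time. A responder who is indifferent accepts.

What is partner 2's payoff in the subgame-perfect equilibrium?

By backward induction:
Round 5 (partner 2 proposes): partner 1 will accept anything ≥ 0, so partner 2 offers 0 and keeps 500.
Round 4 (partner 1 proposes): rejecting gives partner 2 an expected 0.8 × 500 = 400, so partner 1 offers 400, keeping 100.
Round 3 (partner 2 proposes): rejecting gives partner 1 an expected 0.8 × 100 = 80; partner 2 offers that and keeps 420.
Round 2 (partner 1 proposes): rejecting gives partner 2 an expected 0.8 × 420 = 336; partner 1 offers that and keeps 164.
Round 1 (partner 2 proposes): rejecting gives partner 1 an expected 0.8 × 164 = 131.2. Partner 2 offers 131.2 and keeps 500 − 131.2 = 368.8.

368.8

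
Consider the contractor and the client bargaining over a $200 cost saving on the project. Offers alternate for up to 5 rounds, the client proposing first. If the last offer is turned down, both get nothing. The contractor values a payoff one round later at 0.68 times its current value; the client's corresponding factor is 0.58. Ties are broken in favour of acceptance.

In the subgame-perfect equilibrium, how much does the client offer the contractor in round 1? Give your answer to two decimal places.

79.65

Round 5 (the client proposes): rejection yields 0 for the contractor; the client offers 0 and keeps 200.
Round 4 (the contractor proposes): the client can get 200 next round, worth 0.58 × 200 = 116 now; the contractor offers that and keeps 84.
Round 3 (the client proposes): the contractor can get 84 next round, worth 0.68 × 84 = 57.12 now, so the client offers 57.12, keeping 142.88.
Round 2 (the contractor proposes): the client can get 142.88 next round, worth 0.58 × 142.88 = 82.8704 now. The contractor offers 82.8704 and keeps 200 − 82.8704 = 117.1296.
Round 1 (the client proposes): the contractor can get 117.1296 next round, worth 0.68 × 117.1296 = 79.648128 now; the client offers that and keeps 120.351872.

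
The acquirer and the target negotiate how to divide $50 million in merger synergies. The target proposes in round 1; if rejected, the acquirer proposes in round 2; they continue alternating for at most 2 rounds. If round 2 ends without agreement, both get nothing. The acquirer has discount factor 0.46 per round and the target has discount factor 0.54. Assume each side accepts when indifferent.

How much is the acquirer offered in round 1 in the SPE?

By backward induction:
Round 2 (the acquirer proposes): the target will accept anything ≥ 0, so the acquirer offers 0 and keeps 50.
Round 1 (the target proposes): the acquirer can get 50 next round, worth 0.46 × 50 = 23 now. The target offers 23 and keeps 50 − 23 = 27.

23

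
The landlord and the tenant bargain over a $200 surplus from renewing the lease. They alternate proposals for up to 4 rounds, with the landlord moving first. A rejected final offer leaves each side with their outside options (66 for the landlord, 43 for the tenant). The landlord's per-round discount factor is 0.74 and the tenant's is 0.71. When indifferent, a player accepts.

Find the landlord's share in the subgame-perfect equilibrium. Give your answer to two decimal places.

113.09

Work backward from the last round.
Round 4 (the tenant proposes): the landlord gets 66 if talks fail, so the tenant offers 66 and keeps 134.
Round 3 (the landlord proposes): the tenant can get 134 next round, worth 0.71 × 134 = 95.14 now, so the landlord offers 95.14, keeping 104.86.
Round 2 (the tenant proposes): the landlord can get 104.86 next round, worth 0.74 × 104.86 = 77.5964 now; the tenant offers that and keeps 122.4036.
Round 1 (the landlord proposes): the tenant can get 122.4036 next round, worth 0.71 × 122.4036 = 86.906556 now. The landlord offers 86.906556 and keeps 200 − 86.906556 = 113.093444.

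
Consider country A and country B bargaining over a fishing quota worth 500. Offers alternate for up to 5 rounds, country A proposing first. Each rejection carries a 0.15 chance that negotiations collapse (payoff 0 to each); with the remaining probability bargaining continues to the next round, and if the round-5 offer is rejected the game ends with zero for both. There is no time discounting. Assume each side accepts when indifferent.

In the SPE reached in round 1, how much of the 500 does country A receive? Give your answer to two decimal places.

390.19

By backward induction:
Round 5 (country A proposes): rejection yields 0 for country B; country A offers 0 and keeps 500.
Round 4 (country B proposes): rejecting gives country A an expected 0.85 × 500 = 425; country B offers that and keeps 75.
Round 3 (country A proposes): rejecting gives country B an expected 0.85 × 75 = 63.75; country A offers that and keeps 436.25.
Round 2 (country B proposes): rejecting gives country A an expected 0.85 × 436.25 = 370.8125. Country B offers 370.8125 and keeps 500 − 370.8125 = 129.1875.
Round 1 (country A proposes): rejecting gives country B an expected 0.85 × 129.1875 = 109.809375, so country A offers 109.809375, keeping 390.190625.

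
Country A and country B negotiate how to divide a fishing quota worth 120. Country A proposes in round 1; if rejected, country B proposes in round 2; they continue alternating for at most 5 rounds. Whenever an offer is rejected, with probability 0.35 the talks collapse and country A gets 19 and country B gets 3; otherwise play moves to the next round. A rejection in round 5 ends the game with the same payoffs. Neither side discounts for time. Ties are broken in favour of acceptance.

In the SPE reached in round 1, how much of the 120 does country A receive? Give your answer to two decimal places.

By backward induction:
Round 5 (country A proposes): country B gets 3 if talks fail, so country A offers 3 and keeps 117.
Round 4 (country B proposes): rejecting gives country A an expected 0.65 × 117 + 0.35 × 19 = 82.7, so country B offers 82.7, keeping 37.3.
Round 3 (country A proposes): rejecting gives country B an expected 0.65 × 37.3 + 0.35 × 3 = 25.295. Country A offers 25.295 and keeps 120 − 25.295 = 94.705.
Round 2 (country B proposes): rejecting gives country A an expected 0.65 × 94.705 + 0.35 × 19 = 68.20825. Country B offers 68.20825 and keeps 120 − 68.20825 = 51.79175.
Round 1 (country A proposes): rejecting gives country B an expected 0.65 × 51.79175 + 0.35 × 3 = 34.7146375; country A offers that and keeps 85.2853625.

85.29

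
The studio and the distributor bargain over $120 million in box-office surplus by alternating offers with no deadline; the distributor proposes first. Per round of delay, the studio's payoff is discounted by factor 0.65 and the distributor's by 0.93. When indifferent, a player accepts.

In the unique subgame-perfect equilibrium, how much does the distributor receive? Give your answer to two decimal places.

When the distributor proposes, the studio accepts any offer worth at least 0.65 times what the studio would get by proposing next round; and vice versa.
This gives x = 120 − 0.65y and y = 120 − 0.93x, where x and y are each side's share when it proposes.
Hence (1 − 0.65·0.93)x = 120(1 − 0.65), i.e. 0.3955·x = 42.
x ≈ 106.1947; the studio's share is 120 − x ≈ 13.8053.

106.19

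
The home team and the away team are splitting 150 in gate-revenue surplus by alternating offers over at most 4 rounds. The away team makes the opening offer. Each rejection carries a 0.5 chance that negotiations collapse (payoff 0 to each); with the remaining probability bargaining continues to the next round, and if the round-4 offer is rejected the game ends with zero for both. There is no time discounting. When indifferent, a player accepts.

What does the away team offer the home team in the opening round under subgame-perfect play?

56.25

By backward induction:
Round 4 (the home team proposes): rejection yields 0 for the away team; the home team offers 0 and keeps 150.
Round 3 (the away team proposes): rejecting gives the home team an expected 0.5 × 150 = 75. The away team offers 75 and keeps 150 − 75 = 75.
Round 2 (the home team proposes): rejecting gives the away team an expected 0.5 × 75 = 37.5; the home team offers that and keeps 112.5.
Round 1 (the away team proposes): rejecting gives the home team an expected 0.5 × 112.5 = 56.25. The away team offers 56.25 and keeps 150 − 56.25 = 93.75.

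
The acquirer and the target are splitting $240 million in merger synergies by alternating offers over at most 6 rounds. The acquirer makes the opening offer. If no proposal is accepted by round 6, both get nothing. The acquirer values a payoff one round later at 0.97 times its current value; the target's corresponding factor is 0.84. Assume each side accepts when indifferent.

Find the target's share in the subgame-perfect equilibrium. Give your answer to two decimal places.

Round 6 (the target proposes): the acquirer will accept anything ≥ 0, so the target offers 0 and keeps 240.
Round 5 (the acquirer proposes): the target can get 240 next round, worth 0.84 × 240 = 201.6 now, so the acquirer offers 201.6, keeping 38.4.
Round 4 (the target proposes): the acquirer can get 38.4 next round, worth 0.97 × 38.4 = 37.248 now, so the target offers 37.248, keeping 202.752.
Round 3 (the acquirer proposes): the target can get 202.752 next round, worth 0.84 × 202.752 = 170.31168 now; the acquirer offers that and keeps 69.68832.
Round 2 (the target proposes): the acquirer can get 69.68832 next round, worth 0.97 × 69.68832 = 67.5976704 now, so the target offers 67.5976704, keeping 172.4023296.
Round 1 (the acquirer proposes): the target can get 172.4023296 next round, worth 0.84 × 172.4023296 = 144.817956864 now; the acquirer offers that and keeps 95.182043136.

144.82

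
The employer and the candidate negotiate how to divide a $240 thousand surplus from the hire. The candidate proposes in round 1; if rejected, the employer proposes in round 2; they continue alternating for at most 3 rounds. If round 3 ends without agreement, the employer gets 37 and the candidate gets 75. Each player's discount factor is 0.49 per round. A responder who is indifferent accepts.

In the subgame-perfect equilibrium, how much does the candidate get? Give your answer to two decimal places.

Round 3 (the candidate proposes): the employer gets 37 if talks fail, so the candidate offers 37 and keeps 203.
Round 2 (the employer proposes): the candidate can get 203 next round, worth 0.49 × 203 = 99.47 now, so the employer offers 99.47, keeping 140.53.
Round 1 (the candidate proposes): the employer can get 140.53 next round, worth 0.49 × 140.53 = 68.8597 now, so the candidate offers 68.8597, keeping 171.1403.

171.14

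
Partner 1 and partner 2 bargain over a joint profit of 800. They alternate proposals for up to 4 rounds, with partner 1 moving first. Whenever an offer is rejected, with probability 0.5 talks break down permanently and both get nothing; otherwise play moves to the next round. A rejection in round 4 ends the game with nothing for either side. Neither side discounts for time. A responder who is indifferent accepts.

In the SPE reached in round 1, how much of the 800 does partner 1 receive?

By backward induction:
Round 4 (partner 2 proposes): rejection yields 0 for partner 1; partner 2 offers 0 and keeps 800.
Round 3 (partner 1 proposes): rejecting gives partner 2 an expected 0.5 × 800 = 400, so partner 1 offers 400, keeping 400.
Round 2 (partner 2 proposes): rejecting gives partner 1 an expected 0.5 × 400 = 200. Partner 2 offers 200 and keeps 800 − 200 = 600.
Round 1 (partner 1 proposes): rejecting gives partner 2 an expected 0.5 × 600 = 300, so partner 1 offers 300, keeping 500.

500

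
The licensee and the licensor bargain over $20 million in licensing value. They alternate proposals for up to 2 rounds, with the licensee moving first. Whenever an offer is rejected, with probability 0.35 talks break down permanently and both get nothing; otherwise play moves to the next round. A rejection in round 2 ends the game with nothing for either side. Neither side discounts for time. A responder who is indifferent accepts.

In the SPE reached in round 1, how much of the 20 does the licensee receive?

Round 2 (the licensor proposes): the licensee will accept anything ≥ 0, so the licensor offers 0 and keeps 20.
Round 1 (the licensee proposes): rejecting gives the licensor an expected 0.65 × 20 = 13. The licensee offers 13 and keeps 20 − 13 = 7.

7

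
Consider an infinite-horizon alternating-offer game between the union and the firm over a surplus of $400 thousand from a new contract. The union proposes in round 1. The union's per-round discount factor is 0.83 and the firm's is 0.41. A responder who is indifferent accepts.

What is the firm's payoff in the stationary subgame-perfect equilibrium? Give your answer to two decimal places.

In a stationary SPE each proposer offers the other exactly their discounted continuation value.
If the union keeps x when proposing and the firm keeps y when proposing, then x = 400 − 0.41y and y = 400 − 0.83x.
Solving: x = 400(1 − 0.41) / (1 − 0.83·0.41) = 236 / 0.6597 ≈ 357.7384.
The firm gets 400 − 357.7384 ≈ 42.2616.

42.26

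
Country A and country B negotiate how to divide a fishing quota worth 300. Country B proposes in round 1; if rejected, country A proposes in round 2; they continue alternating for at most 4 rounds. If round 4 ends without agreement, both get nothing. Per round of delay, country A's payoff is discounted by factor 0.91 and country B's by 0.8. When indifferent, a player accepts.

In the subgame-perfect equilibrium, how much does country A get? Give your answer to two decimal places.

Solve by backward induction from round 4.
Round 4 (country A proposes): rejection yields 0 for country B; country A offers 0 and keeps 300.
Round 3 (country B proposes): country A can get 300 next round, worth 0.91 × 300 = 273 now. Country B offers 273 and keeps 300 − 273 = 27.
Round 2 (country A proposes): country B can get 27 next round, worth 0.8 × 27 = 21.6 now; country A offers that and keeps 278.4.
Round 1 (country B proposes): country A can get 278.4 next round, worth 0.91 × 278.4 = 253.344 now; country B offers that and keeps 46.656.

253.34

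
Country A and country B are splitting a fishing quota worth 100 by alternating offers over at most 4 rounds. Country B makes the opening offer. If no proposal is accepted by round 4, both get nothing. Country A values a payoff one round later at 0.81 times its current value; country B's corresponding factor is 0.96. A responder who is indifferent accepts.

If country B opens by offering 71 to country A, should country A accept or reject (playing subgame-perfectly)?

Work out country A's continuation value if the offer is rejected.
Round 4 (country A proposes): rejection yields 0 for country B; country A offers 0 and keeps 100.
Round 3 (country B proposes): country A can get 100 next round, worth 0.81 × 100 = 81 now; country B offers that and keeps 19.
Round 2 (country A proposes): country B can get 19 next round, worth 0.96 × 19 = 18.24 now. Country A offers 18.24 and keeps 100 − 18.24 = 81.76.
So by rejecting in round 1, country A gets 81.76 next round, worth 0.81 × 81.76 = 66.2256 now.
Offer 71 ≥ 66.2256, so country A accepts.

Accept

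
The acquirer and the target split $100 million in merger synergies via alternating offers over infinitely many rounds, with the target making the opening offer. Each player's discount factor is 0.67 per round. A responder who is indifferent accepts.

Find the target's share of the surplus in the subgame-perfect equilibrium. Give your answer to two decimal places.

59.88

Let x be the target's share when the target proposes and y be the acquirer's share when the acquirer proposes.
The acquirer accepts iff offered ≥ 0.67·y, so x = 100 − 0.67y. Symmetrically y = 100 − 0.67x.
Substituting: x = 100 − 0.67(100 − 0.67x), giving x(1 − 0.67·0.67) = 100(1 − 0.67).
So x = 100 × 0.33 / 0.5511 ≈ 59.8802, and the acquirer receives 100 − x ≈ 40.1198.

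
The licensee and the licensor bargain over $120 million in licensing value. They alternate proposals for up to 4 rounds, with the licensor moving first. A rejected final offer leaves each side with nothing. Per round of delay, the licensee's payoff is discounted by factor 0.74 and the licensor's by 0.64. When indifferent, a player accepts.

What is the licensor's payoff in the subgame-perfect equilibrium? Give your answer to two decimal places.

Round 4 (the licensee proposes): rejection yields 0 for the licensor; the licensee offers 0 and keeps 120.
Round 3 (the licensor proposes): the licensee can get 120 next round, worth 0.74 × 120 = 88.8 now; the licensor offers that and keeps 31.2.
Round 2 (the licensee proposes): the licensor can get 31.2 next round, worth 0.64 × 31.2 = 19.968 now. The licensee offers 19.968 and keeps 120 − 19.968 = 100.032.
Round 1 (the licensor proposes): the licensee can get 100.032 next round, worth 0.74 × 100.032 = 74.02368 now. The licensor offers 74.02368 and keeps 120 − 74.02368 = 45.97632.

45.98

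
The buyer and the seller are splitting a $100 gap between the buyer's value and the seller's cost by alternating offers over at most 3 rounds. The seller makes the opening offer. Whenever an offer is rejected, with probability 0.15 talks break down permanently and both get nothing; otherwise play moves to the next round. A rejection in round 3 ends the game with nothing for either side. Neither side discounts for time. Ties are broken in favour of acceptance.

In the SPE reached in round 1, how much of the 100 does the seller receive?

87.25

By backward induction:
Round 3 (the seller proposes): the buyer will accept anything ≥ 0, so the seller offers 0 and keeps 100.
Round 2 (the buyer proposes): rejecting gives the seller an expected 0.85 × 100 = 85, so the buyer offers 85, keeping 15.
Round 1 (the seller proposes): rejecting gives the buyer an expected 0.85 × 15 = 12.75. The seller offers 12.75 and keeps 100 − 12.75 = 87.25.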